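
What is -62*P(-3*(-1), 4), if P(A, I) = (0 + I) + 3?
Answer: -434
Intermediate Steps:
P(A, I) = 3 + I (P(A, I) = I + 3 = 3 + I)
-62*P(-3*(-1), 4) = -62*(3 + 4) = -62*7 = -434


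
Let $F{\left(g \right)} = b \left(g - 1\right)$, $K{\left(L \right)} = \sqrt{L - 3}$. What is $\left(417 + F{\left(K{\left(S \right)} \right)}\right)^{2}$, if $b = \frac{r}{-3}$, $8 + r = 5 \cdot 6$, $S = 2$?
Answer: $180005 - \frac{56012 i}{9} \approx 1.8001 \cdot 10^{5} - 6223.6 i$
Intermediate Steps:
$K{\left(L \right)} = \sqrt{-3 + L}$
$r = 22$ ($r = -8 + 5 \cdot 6 = -8 + 30 = 22$)
$b = - \frac{22}{3}$ ($b = \frac{22}{-3} = 22 \left(- \frac{1}{3}\right) = - \frac{22}{3} \approx -7.3333$)
$F{\left(g \right)} = \frac{22}{3} - \frac{22 g}{3}$ ($F{\left(g \right)} = - \frac{22 \left(g - 1\right)}{3} = - \frac{22 \left(-1 + g\right)}{3} = \frac{22}{3} - \frac{22 g}{3}$)
$\left(417 + F{\left(K{\left(S \right)} \right)}\right)^{2} = \left(417 + \left(\frac{22}{3} - \frac{22 \sqrt{-3 + 2}}{3}\right)\right)^{2} = \left(417 + \left(\frac{22}{3} - \frac{22 \sqrt{-1}}{3}\right)\right)^{2} = \left(417 + \left(\frac{22}{3} - \frac{22 i}{3}\right)\right)^{2} = \left(\frac{1273}{3} - \frac{22 i}{3}\right)^{2}$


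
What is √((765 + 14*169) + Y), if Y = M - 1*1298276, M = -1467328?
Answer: 7*I*√56377 ≈ 1662.1*I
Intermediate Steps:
Y = -2765604 (Y = -1467328 - 1*1298276 = -1467328 - 1298276 = -2765604)
√((765 + 14*169) + Y) = √((765 + 14*169) - 2765604) = √((765 + 2366) - 2765604) = √(3131 - 2765604) = √(-2762473) = 7*I*√56377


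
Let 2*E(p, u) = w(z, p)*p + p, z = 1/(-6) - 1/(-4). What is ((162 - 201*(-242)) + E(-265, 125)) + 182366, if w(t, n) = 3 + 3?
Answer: 460485/2 ≈ 2.3024e+5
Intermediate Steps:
z = 1/12 (z = 1*(-⅙) - 1*(-¼) = -⅙ + ¼ = 1/12 ≈ 0.083333)
w(t, n) = 6
E(p, u) = 7*p/2 (E(p, u) = (6*p + p)/2 = (7*p)/2 = 7*p/2)
((162 - 201*(-242)) + E(-265, 125)) + 182366 = ((162 - 201*(-242)) + (7/2)*(-265)) + 182366 = ((162 + 48642) - 1855/2) + 182366 = (48804 - 1855/2) + 182366 = 95753/2 + 182366 = 460485/2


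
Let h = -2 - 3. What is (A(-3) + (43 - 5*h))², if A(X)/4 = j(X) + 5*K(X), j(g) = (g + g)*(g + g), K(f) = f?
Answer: 23104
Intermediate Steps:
h = -5
j(g) = 4*g² (j(g) = (2*g)*(2*g) = 4*g²)
A(X) = 16*X² + 20*X (A(X) = 4*(4*X² + 5*X) = 16*X² + 20*X)
(A(-3) + (43 - 5*h))² = (4*(-3)*(5 + 4*(-3)) + (43 - 5*(-5)))² = (4*(-3)*(5 - 12) + (43 - 1*(-25)))² = (4*(-3)*(-7) + (43 + 25))² = (84 + 68)² = 152² = 23104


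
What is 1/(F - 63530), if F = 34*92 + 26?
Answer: -1/60376 ≈ -1.6563e-5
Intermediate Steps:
F = 3154 (F = 3128 + 26 = 3154)
1/(F - 63530) = 1/(3154 - 63530) = 1/(-60376) = -1/60376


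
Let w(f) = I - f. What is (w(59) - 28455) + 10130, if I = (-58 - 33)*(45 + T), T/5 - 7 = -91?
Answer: 15741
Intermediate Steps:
T = -420 (T = 35 + 5*(-91) = 35 - 455 = -420)
I = 34125 (I = (-58 - 33)*(45 - 420) = -91*(-375) = 34125)
w(f) = 34125 - f
(w(59) - 28455) + 10130 = ((34125 - 1*59) - 28455) + 10130 = ((34125 - 59) - 28455) + 10130 = (34066 - 28455) + 10130 = 5611 + 10130 = 15741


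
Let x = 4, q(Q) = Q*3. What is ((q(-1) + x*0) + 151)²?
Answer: 21904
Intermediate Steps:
q(Q) = 3*Q
((q(-1) + x*0) + 151)² = ((3*(-1) + 4*0) + 151)² = ((-3 + 0) + 151)² = (-3 + 151)² = 148² = 21904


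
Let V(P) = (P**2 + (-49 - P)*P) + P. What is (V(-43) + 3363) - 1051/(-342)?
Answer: 1857085/342 ≈ 5430.1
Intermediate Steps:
V(P) = P + P**2 + P*(-49 - P) (V(P) = (P**2 + P*(-49 - P)) + P = P + P**2 + P*(-49 - P))
(V(-43) + 3363) - 1051/(-342) = (-48*(-43) + 3363) - 1051/(-342) = (2064 + 3363) - 1051*(-1/342) = 5427 + 1051/342 = 1857085/342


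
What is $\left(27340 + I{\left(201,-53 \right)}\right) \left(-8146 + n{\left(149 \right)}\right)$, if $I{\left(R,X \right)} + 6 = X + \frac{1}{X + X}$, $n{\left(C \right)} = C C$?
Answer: $\frac{40644038175}{106} \approx 3.8343 \cdot 10^{8}$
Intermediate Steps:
$n{\left(C \right)} = C^{2}$
$I{\left(R,X \right)} = -6 + X + \frac{1}{2 X}$ ($I{\left(R,X \right)} = -6 + \left(X + \frac{1}{X + X}\right) = -6 + \left(X + \frac{1}{2 X}\right) = -6 + X + \frac{1}{2 X}$)
$\left(27340 + I{\left(201,-53 \right)}\right) \left(-8146 + n{\left(149 \right)}\right) = \left(27340 - \left(59 + \frac{1}{106}\right)\right) \left(-8146 + 149^{2}\right) = \left(27340 - \frac{6255}{106}\right) \left(-8146 + 22201\right) = \left(27340 - \frac{6255}{106}\right) 14055 = \frac{2891785}{106} \cdot 14055 = \frac{40644038175}{106}$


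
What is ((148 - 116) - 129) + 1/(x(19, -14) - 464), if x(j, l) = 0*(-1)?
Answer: -45009/464 ≈ -97.002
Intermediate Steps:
x(j, l) = 0
((148 - 116) - 129) + 1/(x(19, -14) - 464) = ((148 - 116) - 129) + 1/(0 - 464) = (32 - 129) + 1/(-464) = -97 - 1/464 = -45009/464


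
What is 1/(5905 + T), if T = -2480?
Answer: 1/3425 ≈ 0.00029197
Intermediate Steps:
1/(5905 + T) = 1/(5905 - 2480) = 1/3425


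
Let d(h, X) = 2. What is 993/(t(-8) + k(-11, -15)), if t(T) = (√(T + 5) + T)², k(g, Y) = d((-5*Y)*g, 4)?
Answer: 20853/1579 + 5296*I*√3/1579 ≈ 13.206 + 5.8093*I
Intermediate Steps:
k(g, Y) = 2
t(T) = (T + √(5 + T))² (t(T) = (√(5 + T) + T)² = (T + √(5 + T))²)
993/(t(-8) + k(-11, -15)) = 993/((-8 + √(5 - 8))² + 2) = 993/((-8 + √(-3))² + 2) = 993/((-8 + I*√3)² + 2) = 993/(2 + (-8 + I*√3)²)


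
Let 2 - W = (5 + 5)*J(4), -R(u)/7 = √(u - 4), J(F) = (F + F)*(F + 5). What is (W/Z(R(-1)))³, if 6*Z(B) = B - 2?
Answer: 79951586112/(2 + 7*I*√5)³ ≈ -7.5714e+6 + 1.8887e+7*I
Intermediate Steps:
J(F) = 2*F*(5 + F) (J(F) = (2*F)*(5 + F) = 2*F*(5 + F))
R(u) = -7*√(-4 + u) (R(u) = -7*√(u - 4) = -7*√(-4 + u))
Z(B) = -⅓ + B/6 (Z(B) = (B - 2)/6 = (-2 + B)/6 = -⅓ + B/6)
W = -718 (W = 2 - (5 + 5)*2*4*(5 + 4) = 2 - 10*2*4*9 = 2 - 10*72 = 2 - 1*720 = 2 - 720 = -718)
(W/Z(R(-1)))³ = (-718/(-⅓ + (-7*√(-4 - 1))/6))³ = (-718/(-⅓ + (-7*I*√5)/6))³ = (-718/(-⅓ - 7*I*√5/6))³ = -370146232/(-⅓ - 7*I*√5/6)³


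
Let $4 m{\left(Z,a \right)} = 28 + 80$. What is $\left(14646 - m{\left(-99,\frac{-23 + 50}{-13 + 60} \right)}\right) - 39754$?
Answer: $-25135$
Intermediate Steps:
$m{\left(Z,a \right)} = 27$ ($m{\left(Z,a \right)} = \frac{28 + 80}{4} = \frac{1}{4} \cdot 108 = 27$)
$\left(14646 - m{\left(-99,\frac{-23 + 50}{-13 + 60} \right)}\right) - 39754 = \left(14646 - 27\right) - 39754 = 14619 - 39754 = -25135$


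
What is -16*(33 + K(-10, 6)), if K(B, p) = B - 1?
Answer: -352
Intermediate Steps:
K(B, p) = -1 + B
-16*(33 + K(-10, 6)) = -16*(33 + (-1 - 10)) = -16*(33 - 11) = -16*22 = -352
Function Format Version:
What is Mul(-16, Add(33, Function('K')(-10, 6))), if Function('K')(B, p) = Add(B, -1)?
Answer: -352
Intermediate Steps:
Function('K')(B, p) = Add(-1, B)
Mul(-16, Add(33, Function('K')(-10, 6))) = Mul(-16, Add(33, Add(-1, -10))) = Mul(-16, Add(33, -11)) = Mul(-16, 22) = -352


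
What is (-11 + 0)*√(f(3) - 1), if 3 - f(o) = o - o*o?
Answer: -22*√2 ≈ -31.113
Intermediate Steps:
f(o) = 3 + o² - o (f(o) = 3 - (o - o*o) = 3 - (o - o²) = 3 + (o² - o) = 3 + o² - o)
(-11 + 0)*√(f(3) - 1) = (-11 + 0)*√((3 + 3² - 1*3) - 1) = -11*√((3 + 9 - 3) - 1) = -11*√(9 - 1) = -22*√2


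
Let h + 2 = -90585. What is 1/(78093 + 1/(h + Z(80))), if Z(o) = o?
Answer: 90507/7067963150 ≈ 1.2805e-5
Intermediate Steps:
h = -90587 (h = -2 - 90585 = -90587)
1/(78093 + 1/(h + Z(80))) = 1/(78093 + 1/(-90587 + 80)) = 1/(78093 + 1/(-90507)) = 1/(78093 - 1/90507) = 1/(7067963150/90507) = 90507/7067963150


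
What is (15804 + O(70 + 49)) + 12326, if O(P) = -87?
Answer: 28043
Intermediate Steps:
(15804 + O(70 + 49)) + 12326 = (15804 - 87) + 12326 = 15717 + 12326 = 28043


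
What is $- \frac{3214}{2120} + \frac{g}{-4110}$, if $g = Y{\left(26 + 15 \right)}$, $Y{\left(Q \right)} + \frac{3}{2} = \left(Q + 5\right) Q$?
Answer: $- \frac{430117}{217830} \approx -1.9746$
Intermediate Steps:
$Y{\left(Q \right)} = - \frac{3}{2} + Q \left(5 + Q\right)$ ($Y{\left(Q \right)} = - \frac{3}{2} + \left(Q + 5\right) Q = - \frac{3}{2} + \left(5 + Q\right) Q = - \frac{3}{2} + Q \left(5 + Q\right)$)
$g = \frac{3769}{2}$ ($g = - \frac{3}{2} + \left(26 + 15\right)^{2} + 5 \left(26 + 15\right) = - \frac{3}{2} + 41^{2} + 5 \cdot 41 = - \frac{3}{2} + 1681 + 205 = \frac{3769}{2} \approx 1884.5$)
$- \frac{3214}{2120} + \frac{g}{-4110} = - \frac{3214}{2120} + \frac{3769}{2 \left(-4110\right)} = \left(-3214\right) \frac{1}{2120} + \frac{3769}{2} \left(- \frac{1}{4110}\right) = - \frac{1607}{1060} - \frac{3769}{8220} = - \frac{430117}{217830}$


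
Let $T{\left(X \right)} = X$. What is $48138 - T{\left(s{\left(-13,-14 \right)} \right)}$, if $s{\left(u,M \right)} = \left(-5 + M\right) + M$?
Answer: $48171$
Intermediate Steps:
$s{\left(u,M \right)} = -5 + 2 M$
$48138 - T{\left(s{\left(-13,-14 \right)} \right)} = 48138 - \left(-5 + 2 \left(-14\right)\right) = 48138 - \left(-5 - 28\right) = 48138 - -33 = 48138 + 33 = 48171$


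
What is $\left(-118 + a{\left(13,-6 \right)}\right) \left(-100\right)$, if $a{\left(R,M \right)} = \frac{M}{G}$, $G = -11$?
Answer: $\frac{129200}{11} \approx 11745.0$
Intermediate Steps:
$a{\left(R,M \right)} = - \frac{M}{11}$ ($a{\left(R,M \right)} = \frac{M}{-11} = M \left(- \frac{1}{11}\right) = - \frac{M}{11}$)
$\left(-118 + a{\left(13,-6 \right)}\right) \left(-100\right) = \left(-118 - - \frac{6}{11}\right) \left(-100\right) = \left(-118 + \frac{6}{11}\right) \left(-100\right) = \left(- \frac{1292}{11}\right) \left(-100\right) = \frac{129200}{11}$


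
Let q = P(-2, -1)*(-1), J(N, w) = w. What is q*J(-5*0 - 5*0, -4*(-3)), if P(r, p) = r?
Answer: 24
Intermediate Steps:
q = 2 (q = -2*(-1) = 2)
q*J(-5*0 - 5*0, -4*(-3)) = 2*(-4*(-3)) = 2*12 = 24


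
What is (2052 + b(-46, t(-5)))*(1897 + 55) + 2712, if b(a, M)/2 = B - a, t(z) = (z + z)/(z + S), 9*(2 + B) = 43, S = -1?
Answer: 37787800/9 ≈ 4.1986e+6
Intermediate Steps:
B = 25/9 (B = -2 + (⅑)*43 = -2 + 43/9 = 25/9 ≈ 2.7778)
t(z) = 2*z/(-1 + z) (t(z) = (z + z)/(z - 1) = (2*z)/(-1 + z) = 2*z/(-1 + z))
b(a, M) = 50/9 - 2*a (b(a, M) = 2*(25/9 - a) = 50/9 - 2*a)
(2052 + b(-46, t(-5)))*(1897 + 55) + 2712 = (2052 + (50/9 - 2*(-46)))*(1897 + 55) + 2712 = (2052 + (50/9 + 92))*1952 + 2712 = (2052 + 878/9)*1952 + 2712 = (19346/9)*1952 + 2712 = 37763392/9 + 2712 = 37787800/9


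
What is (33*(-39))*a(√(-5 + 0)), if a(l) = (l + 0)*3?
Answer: -3861*I*√5 ≈ -8633.5*I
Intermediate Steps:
a(l) = 3*l (a(l) = l*3 = 3*l)
(33*(-39))*a(√(-5 + 0)) = (33*(-39))*(3*√(-5 + 0)) = -3861*√(-5) = -3861*I*√5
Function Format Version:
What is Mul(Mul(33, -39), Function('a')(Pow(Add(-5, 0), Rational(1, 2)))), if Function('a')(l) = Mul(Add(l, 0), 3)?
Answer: Mul(-3861, I, Pow(5, Rational(1, 2))) ≈ Mul(-8633.5, I)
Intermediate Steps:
Function('a')(l) = Mul(3, l) (Function('a')(l) = Mul(l, 3) = Mul(3, l))
Mul(Mul(33, -39), Function('a')(Pow(Add(-5, 0), Rational(1, 2)))) = Mul(Mul(33, -39), Mul(3, Pow(Add(-5, 0), Rational(1, 2)))) = Mul(-1287, Mul(3, Pow(-5, Rational(1, 2)))) = Mul(-1287, Mul(3, Mul(I, Pow(5, Rational(1, 2))))) = Mul(-1287, Mul(3, I, Pow(5, Rational(1, 2)))) = Mul(-3861, I, Pow(5, Rational(1, 2)))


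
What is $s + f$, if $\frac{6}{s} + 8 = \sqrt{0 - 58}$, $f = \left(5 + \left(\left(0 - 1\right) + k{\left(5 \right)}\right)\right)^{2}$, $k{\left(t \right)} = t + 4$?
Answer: $\frac{10285}{61} - \frac{3 i \sqrt{58}}{61} \approx 168.61 - 0.37455 i$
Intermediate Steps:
$k{\left(t \right)} = 4 + t$
$f = 169$ ($f = \left(5 + \left(\left(0 - 1\right) + \left(4 + 5\right)\right)\right)^{2} = \left(5 + \left(-1 + 9\right)\right)^{2} = \left(5 + 8\right)^{2} = 13^{2} = 169$)
$s = \frac{6}{-8 + i \sqrt{58}}$ ($s = \frac{6}{-8 + \sqrt{0 - 58}} = \frac{6}{-8 + \sqrt{-58}} = \frac{6}{-8 + i \sqrt{58}} \approx -0.39344 - 0.37455 i$)
$s + f = \left(- \frac{24}{61} - \frac{3 i \sqrt{58}}{61}\right) + 169 = \frac{10285}{61} - \frac{3 i \sqrt{58}}{61}$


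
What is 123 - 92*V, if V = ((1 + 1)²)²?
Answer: -1349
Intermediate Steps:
V = 16 (V = (2²)² = 4² = 16)
123 - 92*V = 123 - 92*16 = 123 - 1472 = -1349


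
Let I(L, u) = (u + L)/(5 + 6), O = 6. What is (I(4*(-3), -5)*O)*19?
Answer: -1938/11 ≈ -176.18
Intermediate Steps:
I(L, u) = L/11 + u/11 (I(L, u) = (L + u)/11 = (L + u)*(1/11) = L/11 + u/11)
(I(4*(-3), -5)*O)*19 = (((4*(-3))/11 + (1/11)*(-5))*6)*19 = (((1/11)*(-12) - 5/11)*6)*19 = ((-12/11 - 5/11)*6)*19 = -17/11*6*19 = -102/11*19 = -1938/11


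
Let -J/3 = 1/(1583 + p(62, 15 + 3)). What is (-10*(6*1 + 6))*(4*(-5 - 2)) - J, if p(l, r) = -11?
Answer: 1760641/524 ≈ 3360.0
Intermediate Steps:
J = -1/524 (J = -3/(1583 - 11) = -3/1572 = -3*1/1572 = -1/524 ≈ -0.0019084)
(-10*(6*1 + 6))*(4*(-5 - 2)) - J = (-10*(6*1 + 6))*(4*(-5 - 2)) - 1*(-1/524) = (-10*(6 + 6))*(4*(-7)) + 1/524 = -10*12*(-28) + 1/524 = -120*(-28) + 1/524 = 3360 + 1/524 = 1760641/524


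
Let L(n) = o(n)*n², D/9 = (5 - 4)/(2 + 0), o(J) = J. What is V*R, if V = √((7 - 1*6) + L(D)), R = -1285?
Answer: -1285*√1474/4 ≈ -12334.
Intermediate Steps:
D = 9/2 (D = 9*((5 - 4)/(2 + 0)) = 9*(1/2) = 9*(1*(½)) = 9*(½) = 9/2 ≈ 4.5000)
L(n) = n³ (L(n) = n*n² = n³)
V = √1474/4 (V = √((7 - 1*6) + (9/2)³) = √((7 - 6) + 729/8) = √(1 + 729/8) = √(737/8) = √1474/4 ≈ 9.5982)
V*R = (√1474/4)*(-1285) = -1285*√1474/4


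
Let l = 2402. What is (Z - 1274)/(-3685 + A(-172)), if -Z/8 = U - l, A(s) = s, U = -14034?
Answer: -18602/551 ≈ -33.760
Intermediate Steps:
Z = 131488 (Z = -8*(-14034 - 1*2402) = -8*(-14034 - 2402) = -8*(-16436) = 131488)
(Z - 1274)/(-3685 + A(-172)) = (131488 - 1274)/(-3685 - 172) = 130214/(-3857) = 130214*(-1/3857) = -18602/551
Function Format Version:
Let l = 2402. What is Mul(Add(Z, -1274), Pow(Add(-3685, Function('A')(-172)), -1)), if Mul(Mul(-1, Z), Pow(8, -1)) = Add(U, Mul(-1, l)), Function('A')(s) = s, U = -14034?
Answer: Rational(-18602, 551) ≈ -33.760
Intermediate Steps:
Z = 131488 (Z = Mul(-8, Add(-14034, Mul(-1, 2402))) = Mul(-8, Add(-14034, -2402)) = Mul(-8, -16436) = 131488)
Mul(Add(Z, -1274), Pow(Add(-3685, Function('A')(-172)), -1)) = Mul(Add(131488, -1274), Pow(Add(-3685, -172), -1)) = Mul(130214, Pow(-3857, -1)) = Mul(130214, Rational(-1, 3857)) = Rational(-18602, 551)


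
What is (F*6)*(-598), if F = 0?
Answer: 0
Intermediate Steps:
(F*6)*(-598) = (0*6)*(-598) = 0*(-598) = 0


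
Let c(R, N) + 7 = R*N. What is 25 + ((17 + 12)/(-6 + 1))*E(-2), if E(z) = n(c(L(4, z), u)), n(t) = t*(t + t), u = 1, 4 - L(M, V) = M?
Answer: -2717/5 ≈ -543.40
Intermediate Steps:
L(M, V) = 4 - M
c(R, N) = -7 + N*R (c(R, N) = -7 + R*N = -7 + N*R)
n(t) = 2*t² (n(t) = t*(2*t) = 2*t²)
E(z) = 98 (E(z) = 2*(-7 + 1*(4 - 1*4))² = 2*(-7 + 1*(4 - 4))² = 2*(-7 + 1*0)² = 2*(-7 + 0)² = 2*(-7)² = 2*49 = 98)
25 + ((17 + 12)/(-6 + 1))*E(-2) = 25 + ((17 + 12)/(-6 + 1))*98 = 25 + (29/(-5))*98 = 25 + (29*(-⅕))*98 = 25 - 29/5*98 = 25 - 2842/5 = -2717/5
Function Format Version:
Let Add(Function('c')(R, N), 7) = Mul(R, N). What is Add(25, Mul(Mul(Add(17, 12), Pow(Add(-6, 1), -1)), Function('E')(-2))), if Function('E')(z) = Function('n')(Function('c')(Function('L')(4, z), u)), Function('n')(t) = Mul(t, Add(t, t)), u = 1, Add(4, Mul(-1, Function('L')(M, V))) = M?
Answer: Rational(-2717, 5) ≈ -543.40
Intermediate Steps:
Function('L')(M, V) = Add(4, Mul(-1, M))
Function('c')(R, N) = Add(-7, Mul(N, R)) (Function('c')(R, N) = Add(-7, Mul(R, N)) = Add(-7, Mul(N, R)))
Function('n')(t) = Mul(2, Pow(t, 2)) (Function('n')(t) = Mul(t, Mul(2, t)) = Mul(2, Pow(t, 2)))
Function('E')(z) = 98 (Function('E')(z) = Mul(2, Pow(Add(-7, Mul(1, Add(4, Mul(-1, 4)))), 2)) = Mul(2, Pow(Add(-7, Mul(1, Add(4, -4))), 2)) = Mul(2, Pow(Add(-7, Mul(1, 0)), 2)) = Mul(2, Pow(Add(-7, 0), 2)) = Mul(2, Pow(-7, 2)) = Mul(2, 49) = 98)
Add(25, Mul(Mul(Add(17, 12), Pow(Add(-6, 1), -1)), Function('E')(-2))) = Add(25, Mul(Mul(Add(17, 12), Pow(Add(-6, 1), -1)), 98)) = Add(25, Mul(Mul(29, Pow(-5, -1)), 98)) = Add(25, Mul(Mul(29, Rational(-1, 5)), 98)) = Add(25, Mul(Rational(-29, 5), 98)) = Add(25, Rational(-2842, 5)) = Rational(-2717, 5)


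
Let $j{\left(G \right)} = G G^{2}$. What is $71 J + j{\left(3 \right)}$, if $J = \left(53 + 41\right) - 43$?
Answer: $3648$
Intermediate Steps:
$j{\left(G \right)} = G^{3}$
$J = 51$ ($J = 94 - 43 = 51$)
$71 J + j{\left(3 \right)} = 71 \cdot 51 + 3^{3} = 3621 + 27 = 3648$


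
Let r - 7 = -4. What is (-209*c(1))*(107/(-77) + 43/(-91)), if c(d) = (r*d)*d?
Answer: 106248/91 ≈ 1167.6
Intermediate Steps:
r = 3 (r = 7 - 4 = 3)
c(d) = 3*d² (c(d) = (3*d)*d = 3*d²)
(-209*c(1))*(107/(-77) + 43/(-91)) = (-627*1²)*(107/(-77) + 43/(-91)) = (-627)*(107*(-1/77) + 43*(-1/91)) = (-209*3)*(-107/77 - 43/91) = -627*(-1864/1001) = 106248/91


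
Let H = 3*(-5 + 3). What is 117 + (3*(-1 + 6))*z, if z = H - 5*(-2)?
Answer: 177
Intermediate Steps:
H = -6 (H = 3*(-2) = -6)
z = 4 (z = -6 - 5*(-2) = -6 + 10 = 4)
117 + (3*(-1 + 6))*z = 117 + (3*(-1 + 6))*4 = 117 + (3*5)*4 = 117 + 15*4 = 117 + 60 = 177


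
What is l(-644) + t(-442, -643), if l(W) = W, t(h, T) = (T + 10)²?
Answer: 400045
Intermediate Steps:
t(h, T) = (10 + T)²
l(-644) + t(-442, -643) = -644 + (10 - 643)² = -644 + (-633)² = -644 + 400689 = 400045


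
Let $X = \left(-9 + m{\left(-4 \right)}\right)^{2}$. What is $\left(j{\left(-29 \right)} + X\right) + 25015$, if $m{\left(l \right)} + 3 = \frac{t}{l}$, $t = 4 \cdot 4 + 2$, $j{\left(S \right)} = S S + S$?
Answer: $\frac{104397}{4} \approx 26099.0$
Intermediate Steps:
$j{\left(S \right)} = S + S^{2}$ ($j{\left(S \right)} = S^{2} + S = S + S^{2}$)
$t = 18$ ($t = 16 + 2 = 18$)
$m{\left(l \right)} = -3 + \frac{18}{l}$
$X = \frac{1089}{4}$ ($X = \left(-9 + \left(-3 + \frac{18}{-4}\right)\right)^{2} = \left(-9 + \left(-3 + 18 \left(- \frac{1}{4}\right)\right)\right)^{2} = \left(-9 - \frac{15}{2}\right)^{2} = \left(- \frac{33}{2}\right)^{2} = \frac{1089}{4} \approx 272.25$)
$\left(j{\left(-29 \right)} + X\right) + 25015 = \left(- 29 \left(1 - 29\right) + \frac{1089}{4}\right) + 25015 = \left(\left(-29\right) \left(-28\right) + \frac{1089}{4}\right) + 25015 = \left(812 + \frac{1089}{4}\right) + 25015 = \frac{4337}{4} + 25015 = \frac{104397}{4}$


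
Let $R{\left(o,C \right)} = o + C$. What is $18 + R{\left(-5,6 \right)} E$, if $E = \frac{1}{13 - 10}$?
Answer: $\frac{55}{3} \approx 18.333$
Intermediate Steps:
$R{\left(o,C \right)} = C + o$
$E = \frac{1}{3} \approx 0.33333$
$18 + R{\left(-5,6 \right)} E = 18 + \left(6 - 5\right) \frac{1}{3} = 18 + 1 \cdot \frac{1}{3} = 18 + \frac{1}{3} = \frac{55}{3}$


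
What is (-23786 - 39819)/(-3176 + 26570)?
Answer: -63605/23394 ≈ -2.7189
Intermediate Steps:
(-23786 - 39819)/(-3176 + 26570) = -63605/23394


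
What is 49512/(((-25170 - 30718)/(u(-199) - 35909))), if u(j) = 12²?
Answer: 221349585/6986 ≈ 31685.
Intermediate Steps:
u(j) = 144
49512/(((-25170 - 30718)/(u(-199) - 35909))) = 49512/(((-25170 - 30718)/(144 - 35909))) = 49512/((-55888/(-35765))) = 49512/((-55888*(-1/35765))) = 49512/(55888/35765) = 49512*(35765/55888) = 221349585/6986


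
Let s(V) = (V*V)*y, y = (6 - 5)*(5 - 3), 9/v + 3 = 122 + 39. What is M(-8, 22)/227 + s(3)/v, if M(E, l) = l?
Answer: 71754/227 ≈ 316.10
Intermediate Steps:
v = 9/158 (v = 9/(-3 + (122 + 39)) = 9/(-3 + 161) = 9/158 ≈ 0.056962)
y = 2 (y = 1*2 = 2)
s(V) = 2*V**2 (s(V) = (V*V)*2 = V**2*2 = 2*V**2)
M(-8, 22)/227 + s(3)/v = 22/227 + (2*3**2)/(9/158) = 22*(1/227) + (2*9)*(158/9) = 22/227 + 18*(158/9) = 22/227 + 316 = 71754/227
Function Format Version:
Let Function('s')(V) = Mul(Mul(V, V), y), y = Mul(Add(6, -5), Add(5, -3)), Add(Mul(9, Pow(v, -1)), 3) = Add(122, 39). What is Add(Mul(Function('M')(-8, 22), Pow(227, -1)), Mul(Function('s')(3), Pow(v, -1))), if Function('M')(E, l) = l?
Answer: Rational(71754, 227) ≈ 316.10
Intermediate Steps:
v = Rational(9, 158) (v = Mul(9, Pow(Add(-3, Add(122, 39)), -1)) = Mul(9, Pow(Add(-3, 161), -1)) = Mul(9, Pow(158, -1)) = Mul(9, Rational(1, 158)) = Rational(9, 158) ≈ 0.056962)
y = 2 (y = Mul(1, 2) = 2)
Function('s')(V) = Mul(2, Pow(V, 2)) (Function('s')(V) = Mul(Mul(V, V), 2) = Mul(Pow(V, 2), 2) = Mul(2, Pow(V, 2)))
Add(Mul(Function('M')(-8, 22), Pow(227, -1)), Mul(Function('s')(3), Pow(v, -1))) = Add(Mul(22, Pow(227, -1)), Mul(Mul(2, Pow(3, 2)), Pow(Rational(9, 158), -1))) = Add(Mul(22, Rational(1, 227)), Mul(Mul(2, 9), Rational(158, 9))) = Add(Rational(22, 227), Mul(18, Rational(158, 9))) = Add(Rational(22, 227), 316) = Rational(71754, 227)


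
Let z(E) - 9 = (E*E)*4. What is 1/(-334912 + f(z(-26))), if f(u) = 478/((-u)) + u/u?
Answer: -2713/908614021 ≈ -2.9859e-6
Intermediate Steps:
z(E) = 9 + 4*E² (z(E) = 9 + (E*E)*4 = 9 + E²*4 = 9 + 4*E²)
f(u) = 1 - 478/u (f(u) = 478*(-1/u) + 1 = -478/u + 1 = 1 - 478/u)
1/(-334912 + f(z(-26))) = 1/(-334912 + (-478 + (9 + 4*(-26)²))/(9 + 4*(-26)²)) = 1/(-334912 + (-478 + (9 + 4*676))/(9 + 4*676)) = 1/(-334912 + (-478 + (9 + 2704))/(9 + 2704)) = 1/(-334912 + (-478 + 2713)/2713) = 1/(-334912 + (1/2713)*2235) = 1/(-334912 + 2235/2713) = 1/(-908614021/2713) = -2713/908614021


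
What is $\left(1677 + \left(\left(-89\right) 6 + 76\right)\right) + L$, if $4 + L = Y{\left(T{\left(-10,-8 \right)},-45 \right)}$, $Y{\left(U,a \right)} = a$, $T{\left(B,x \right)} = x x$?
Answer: $1170$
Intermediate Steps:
$T{\left(B,x \right)} = x^{2}$
$L = -49$ ($L = -4 - 45 = -49$)
$\left(1677 + \left(\left(-89\right) 6 + 76\right)\right) + L = \left(1677 + \left(\left(-89\right) 6 + 76\right)\right) - 49 = \left(1677 + \left(-534 + 76\right)\right) - 49 = \left(1677 - 458\right) - 49 = 1219 - 49 = 1170$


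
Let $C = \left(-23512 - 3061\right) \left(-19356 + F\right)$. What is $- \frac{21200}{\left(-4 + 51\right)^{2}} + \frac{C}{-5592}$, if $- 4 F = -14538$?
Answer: $- \frac{615311186717}{8235152} \approx -74718.0$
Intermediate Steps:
$F = \frac{7269}{2}$ ($F = \left(- \frac{1}{4}\right) \left(-14538\right) = \frac{7269}{2} \approx 3634.5$)
$C = \frac{835534839}{2}$ ($C = \left(-23512 - 3061\right) \left(-19356 + \frac{7269}{2}\right) = \left(-26573\right) \left(- \frac{31443}{2}\right) = \frac{835534839}{2} \approx 4.1777 \cdot 10^{8}$)
$- \frac{21200}{\left(-4 + 51\right)^{2}} + \frac{C}{-5592} = - \frac{21200}{\left(-4 + 51\right)^{2}} + \frac{835534839}{2 \left(-5592\right)} = - \frac{21200}{47^{2}} + \frac{835534839}{2} \left(- \frac{1}{5592}\right) = - \frac{21200}{2209} - \frac{278511613}{3728} = - \frac{615311186717}{8235152}$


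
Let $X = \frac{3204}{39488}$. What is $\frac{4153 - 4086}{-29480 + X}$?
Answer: $- \frac{661424}{291025759} \approx -0.0022727$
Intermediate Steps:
$X = \frac{801}{9872}$ ($X = 3204 \cdot \frac{1}{39488} = \frac{801}{9872} \approx 0.081139$)
$\frac{4153 - 4086}{-29480 + X} = \frac{4153 - 4086}{-29480 + \frac{801}{9872}} = \frac{67}{- \frac{291025759}{9872}} = 67 \left(- \frac{9872}{291025759}\right) = - \frac{661424}{291025759}$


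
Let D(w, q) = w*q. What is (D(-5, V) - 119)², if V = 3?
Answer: 17956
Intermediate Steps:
D(w, q) = q*w
(D(-5, V) - 119)² = (3*(-5) - 119)² = (-15 - 119)² = (-134)² = 17956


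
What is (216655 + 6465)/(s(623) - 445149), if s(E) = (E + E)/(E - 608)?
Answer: -3346800/6675989 ≈ -0.50132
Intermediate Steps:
s(E) = 2*E/(-608 + E) (s(E) = (2*E)/(-608 + E) = 2*E/(-608 + E))
(216655 + 6465)/(s(623) - 445149) = (216655 + 6465)/(2*623/(-608 + 623) - 445149) = 223120/(2*623/15 - 445149) = 223120/(2*623*(1/15) - 445149) = 223120/(1246/15 - 445149) = 223120/(-6675989/15) = 223120*(-15/6675989) = -3346800/6675989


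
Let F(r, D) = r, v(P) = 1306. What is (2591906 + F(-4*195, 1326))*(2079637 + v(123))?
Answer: 5391985511818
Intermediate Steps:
(2591906 + F(-4*195, 1326))*(2079637 + v(123)) = (2591906 - 4*195)*(2079637 + 1306) = (2591906 - 780)*2080943 = 2591126*2080943 = 5391985511818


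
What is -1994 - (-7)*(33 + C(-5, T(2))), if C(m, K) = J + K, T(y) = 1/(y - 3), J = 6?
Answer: -1728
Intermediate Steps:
T(y) = 1/(-3 + y)
C(m, K) = 6 + K
-1994 - (-7)*(33 + C(-5, T(2))) = -1994 - (-7)*(33 + (6 + 1/(-3 + 2))) = -1994 - (-7)*(33 + (6 + 1/(-1))) = -1994 - (-7)*(33 + (6 - 1)) = -1994 - (-7)*(33 + 5) = -1994 - (-7)*38 = -1994 - 1*(-266) = -1994 + 266 = -1728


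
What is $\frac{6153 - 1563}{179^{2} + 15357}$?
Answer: $\frac{2295}{23699} \approx 0.09684$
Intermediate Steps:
$\frac{6153 - 1563}{179^{2} + 15357} = \frac{4590}{32041 + 15357} = \frac{4590}{47398} = 4590 \cdot \frac{1}{47398} = \frac{2295}{23699}$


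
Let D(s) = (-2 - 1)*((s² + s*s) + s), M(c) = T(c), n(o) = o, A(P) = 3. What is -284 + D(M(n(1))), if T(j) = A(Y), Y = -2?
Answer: -347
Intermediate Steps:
T(j) = 3
M(c) = 3
D(s) = -6*s² - 3*s (D(s) = -3*((s² + s²) + s) = -3*(2*s² + s) = -3*(s + 2*s²) = -6*s² - 3*s)
-284 + D(M(n(1))) = -284 - 3*3*(1 + 2*3) = -284 - 3*3*(1 + 6) = -284 - 3*3*7 = -284 - 63 = -347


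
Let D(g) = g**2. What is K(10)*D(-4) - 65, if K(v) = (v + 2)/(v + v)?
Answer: -277/5 ≈ -55.400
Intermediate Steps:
K(v) = (2 + v)/(2*v) (K(v) = (2 + v)/((2*v)) = (2 + v)*(1/(2*v)) = (2 + v)/(2*v))
K(10)*D(-4) - 65 = ((1/2)*(2 + 10)/10)*(-4)**2 - 65 = ((1/2)*(1/10)*12)*16 - 65 = (3/5)*16 - 65 = 48/5 - 65 = -277/5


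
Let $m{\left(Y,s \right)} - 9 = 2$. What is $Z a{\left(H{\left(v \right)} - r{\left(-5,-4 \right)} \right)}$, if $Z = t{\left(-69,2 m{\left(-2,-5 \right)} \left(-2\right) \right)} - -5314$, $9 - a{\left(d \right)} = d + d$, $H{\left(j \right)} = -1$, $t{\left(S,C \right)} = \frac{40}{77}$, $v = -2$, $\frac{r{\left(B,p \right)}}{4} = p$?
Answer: $- \frac{1227654}{11} \approx -1.116 \cdot 10^{5}$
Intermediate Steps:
$r{\left(B,p \right)} = 4 p$
$m{\left(Y,s \right)} = 11$ ($m{\left(Y,s \right)} = 9 + 2 = 11$)
$t{\left(S,C \right)} = \frac{40}{77}$ ($t{\left(S,C \right)} = 40 \cdot \frac{1}{77} = \frac{40}{77}$)
$a{\left(d \right)} = 9 - 2 d$ ($a{\left(d \right)} = 9 - \left(d + d\right) = 9 - 2 d$)
$Z = \frac{409218}{77}$ ($Z = \frac{40}{77} - -5314 = \frac{40}{77} + 5314 = \frac{409218}{77} \approx 5314.5$)
$Z a{\left(H{\left(v \right)} - r{\left(-5,-4 \right)} \right)} = \frac{409218 \left(9 - 2 \left(-1 - 4 \left(-4\right)\right)\right)}{77} = \frac{409218 \left(9 - 2 \left(-1 - -16\right)\right)}{77} = \frac{409218 \left(9 - 2 \left(-1 + 16\right)\right)}{77} = \frac{409218 \left(9 - 30\right)}{77} = \frac{409218}{77} \left(-21\right) = - \frac{1227654}{11}$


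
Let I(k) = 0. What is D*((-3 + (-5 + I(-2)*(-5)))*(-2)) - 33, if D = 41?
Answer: 623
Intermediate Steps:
D*((-3 + (-5 + I(-2)*(-5)))*(-2)) - 33 = 41*((-3 + (-5 + 0*(-5)))*(-2)) - 33 = 41*((-3 + (-5 + 0))*(-2)) - 33 = 41*((-3 - 5)*(-2)) - 33 = 41*(-8*(-2)) - 33 = 41*16 - 33 = 656 - 33 = 623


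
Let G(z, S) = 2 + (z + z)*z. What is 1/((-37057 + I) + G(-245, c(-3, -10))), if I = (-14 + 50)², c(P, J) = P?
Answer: 1/84291 ≈ 1.1864e-5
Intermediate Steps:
G(z, S) = 2 + 2*z² (G(z, S) = 2 + (2*z)*z = 2 + 2*z²)
I = 1296 (I = 36² = 1296)
1/((-37057 + I) + G(-245, c(-3, -10))) = 1/((-37057 + 1296) + (2 + 2*(-245)²)) = 1/(-35761 + (2 + 2*60025)) = 1/(-35761 + (2 + 120050)) = 1/(-35761 + 120052) = 1/84291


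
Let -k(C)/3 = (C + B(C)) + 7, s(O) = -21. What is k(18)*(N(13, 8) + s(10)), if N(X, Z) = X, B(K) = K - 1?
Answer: 1008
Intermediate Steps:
B(K) = -1 + K
k(C) = -18 - 6*C (k(C) = -3*((C + (-1 + C)) + 7) = -3*((-1 + 2*C) + 7) = -3*(6 + 2*C) = -18 - 6*C)
k(18)*(N(13, 8) + s(10)) = (-18 - 6*18)*(13 - 21) = (-18 - 108)*(-8) = -126*(-8) = 1008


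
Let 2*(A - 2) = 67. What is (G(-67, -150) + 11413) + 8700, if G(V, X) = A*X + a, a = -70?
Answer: 14718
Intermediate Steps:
A = 71/2 (A = 2 + (½)*67 = 2 + 67/2 = 71/2 ≈ 35.500)
G(V, X) = -70 + 71*X/2 (G(V, X) = 71*X/2 - 70 = -70 + 71*X/2)
(G(-67, -150) + 11413) + 8700 = ((-70 + (71/2)*(-150)) + 11413) + 8700 = ((-70 - 5325) + 11413) + 8700 = (-5395 + 11413) + 8700 = 6018 + 8700 = 14718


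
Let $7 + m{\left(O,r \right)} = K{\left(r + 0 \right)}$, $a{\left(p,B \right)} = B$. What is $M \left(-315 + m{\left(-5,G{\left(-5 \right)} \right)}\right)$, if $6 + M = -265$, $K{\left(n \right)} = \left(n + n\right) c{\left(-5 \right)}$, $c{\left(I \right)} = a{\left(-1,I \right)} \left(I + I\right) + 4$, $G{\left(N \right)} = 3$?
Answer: $-542$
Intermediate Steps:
$c{\left(I \right)} = 4 + 2 I^{2}$ ($c{\left(I \right)} = I \left(I + I\right) + 4 = I 2 I + 4 = 2 I^{2} + 4 = 4 + 2 I^{2}$)
$K{\left(n \right)} = 108 n$ ($K{\left(n \right)} = \left(n + n\right) \left(4 + 2 \left(-5\right)^{2}\right) = 2 n \left(4 + 2 \cdot 25\right) = 2 n \left(4 + 50\right) = 2 n 54 = 108 n$)
$m{\left(O,r \right)} = -7 + 108 r$ ($m{\left(O,r \right)} = -7 + 108 \left(r + 0\right) = -7 + 108 r$)
$M = -271$ ($M = -6 - 265 = -271$)
$M \left(-315 + m{\left(-5,G{\left(-5 \right)} \right)}\right) = - 271 \left(-315 + \left(-7 + 108 \cdot 3\right)\right) = - 271 \left(-315 + \left(-7 + 324\right)\right) = - 271 \left(-315 + 317\right) = \left(-271\right) 2 = -542$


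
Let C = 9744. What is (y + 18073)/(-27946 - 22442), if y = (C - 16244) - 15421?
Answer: 74/969 ≈ 0.076367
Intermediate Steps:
y = -21921 (y = (9744 - 16244) - 15421 = -6500 - 15421 = -21921)
(y + 18073)/(-27946 - 22442) = (-21921 + 18073)/(-27946 - 22442) = -3848/(-50388) = -3848*(-1/50388) = 74/969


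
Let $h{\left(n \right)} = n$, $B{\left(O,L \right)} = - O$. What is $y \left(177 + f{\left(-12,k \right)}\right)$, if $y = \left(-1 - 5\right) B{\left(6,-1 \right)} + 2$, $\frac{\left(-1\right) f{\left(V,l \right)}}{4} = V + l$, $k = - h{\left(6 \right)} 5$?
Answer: $13110$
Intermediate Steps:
$k = -30$ ($k = \left(-1\right) 6 \cdot 5 = \left(-6\right) 5 = -30$)
$f{\left(V,l \right)} = - 4 V - 4 l$ ($f{\left(V,l \right)} = - 4 \left(V + l\right) = - 4 V - 4 l$)
$y = 38$ ($y = \left(-1 - 5\right) \left(\left(-1\right) 6\right) + 2 = \left(-6\right) \left(-6\right) + 2 = 36 + 2 = 38$)
$y \left(177 + f{\left(-12,k \right)}\right) = 38 \left(177 - -168\right) = 38 \left(177 + \left(48 + 120\right)\right) = 38 \left(177 + 168\right) = 38 \cdot 345 = 13110$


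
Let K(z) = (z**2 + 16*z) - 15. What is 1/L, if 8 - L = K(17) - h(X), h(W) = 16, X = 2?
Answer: -1/522 ≈ -0.0019157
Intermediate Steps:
K(z) = -15 + z**2 + 16*z
L = -522 (L = 8 - ((-15 + 17**2 + 16*17) - 1*16) = 8 - ((-15 + 289 + 272) - 16) = 8 - (546 - 16) = 8 - 1*530 = 8 - 530 = -522)
1/L = 1/(-522) = -1/522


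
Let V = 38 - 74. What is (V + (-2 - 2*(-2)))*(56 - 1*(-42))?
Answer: -3332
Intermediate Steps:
V = -36
(V + (-2 - 2*(-2)))*(56 - 1*(-42)) = (-36 + (-2 - 2*(-2)))*(56 - 1*(-42)) = (-36 + (-2 + 4))*(56 + 42) = (-36 + 2)*98 = -34*98 = -3332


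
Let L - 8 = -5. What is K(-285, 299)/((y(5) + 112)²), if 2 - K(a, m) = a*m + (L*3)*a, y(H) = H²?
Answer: 87782/18769 ≈ 4.6770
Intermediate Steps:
L = 3 (L = 8 - 5 = 3)
K(a, m) = 2 - 9*a - a*m (K(a, m) = 2 - (a*m + (3*3)*a) = 2 - (a*m + 9*a) = 2 - (9*a + a*m) = 2 + (-9*a - a*m) = 2 - 9*a - a*m)
K(-285, 299)/((y(5) + 112)²) = (2 - 9*(-285) - 1*(-285)*299)/((5² + 112)²) = (2 + 2565 + 85215)/((25 + 112)²) = 87782/(137²) = 87782/18769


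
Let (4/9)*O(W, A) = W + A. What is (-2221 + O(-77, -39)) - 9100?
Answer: -11582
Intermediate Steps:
O(W, A) = 9*A/4 + 9*W/4 (O(W, A) = 9*(W + A)/4 = 9*(A + W)/4 = 9*A/4 + 9*W/4)
(-2221 + O(-77, -39)) - 9100 = (-2221 + ((9/4)*(-39) + (9/4)*(-77))) - 9100 = (-2221 + (-351/4 - 693/4)) - 9100 = (-2221 - 261) - 9100 = -2482 - 9100 = -11582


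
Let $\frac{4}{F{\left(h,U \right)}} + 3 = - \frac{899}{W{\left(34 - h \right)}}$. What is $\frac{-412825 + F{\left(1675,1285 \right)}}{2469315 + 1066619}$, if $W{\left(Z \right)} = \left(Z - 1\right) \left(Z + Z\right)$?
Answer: $- \frac{6674588953751}{57169090525954} \approx -0.11675$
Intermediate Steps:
$W{\left(Z \right)} = 2 Z \left(-1 + Z\right)$ ($W{\left(Z \right)} = \left(-1 + Z\right) 2 Z = 2 Z \left(-1 + Z\right)$)
$F{\left(h,U \right)} = \frac{4}{-3 - \frac{899}{2 \left(33 - h\right) \left(34 - h\right)}}$ ($F{\left(h,U \right)} = \frac{4}{-3 - \frac{899}{2 \left(34 - h\right) \left(-1 - \left(-34 + h\right)\right)}} = \frac{4}{-3 - \frac{899}{2 \left(34 - h\right) \left(33 - h\right)}} = \frac{4}{-3 - \frac{899}{2 \left(33 - h\right) \left(34 - h\right)}}$)
$\frac{-412825 + F{\left(1675,1285 \right)}}{2469315 + 1066619} = \frac{-412825 - \frac{8 \left(-34 + 1675\right) \left(-33 + 1675\right)}{899 + 6 \left(-34 + 1675\right) \left(-33 + 1675\right)}}{2469315 + 1066619} = \frac{-412825 - 8 \frac{1}{899 + 6 \cdot 1641 \cdot 1642} \cdot 1641 \cdot 1642}{3535934} = \left(-412825 - 8 \frac{1}{899 + 16167132} \cdot 1641 \cdot 1642\right) \frac{1}{3535934} = \left(-412825 - 8 \cdot \frac{1}{16168031} \cdot 1641 \cdot 1642\right) \frac{1}{3535934} = \left(-412825 - \frac{8}{16168031} \cdot 1641 \cdot 1642\right) \frac{1}{3535934} = \left(-412825 - \frac{21556176}{16168031}\right) \frac{1}{3535934} = \left(- \frac{6674588953751}{16168031}\right) \frac{1}{3535934} = - \frac{6674588953751}{57169090525954}$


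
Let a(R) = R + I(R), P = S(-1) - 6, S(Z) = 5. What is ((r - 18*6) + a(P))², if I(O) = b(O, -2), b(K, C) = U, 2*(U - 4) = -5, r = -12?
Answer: 57121/4 ≈ 14280.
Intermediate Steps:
U = 3/2 (U = 4 + (½)*(-5) = 4 - 5/2 = 3/2 ≈ 1.5000)
b(K, C) = 3/2
I(O) = 3/2
P = -1 (P = 5 - 6 = -1)
a(R) = 3/2 + R (a(R) = R + 3/2 = 3/2 + R)
((r - 18*6) + a(P))² = ((-12 - 18*6) + (3/2 - 1))² = ((-12 - 108) + ½)² = (-120 + ½)² = (-239/2)² = 57121/4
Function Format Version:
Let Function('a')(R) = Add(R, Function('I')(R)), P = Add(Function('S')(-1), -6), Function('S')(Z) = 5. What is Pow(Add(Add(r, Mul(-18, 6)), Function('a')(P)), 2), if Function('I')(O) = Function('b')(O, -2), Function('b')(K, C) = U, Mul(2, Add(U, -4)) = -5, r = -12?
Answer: Rational(57121, 4) ≈ 14280.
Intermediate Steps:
U = Rational(3, 2) (U = Add(4, Mul(Rational(1, 2), -5)) = Add(4, Rational(-5, 2)) = Rational(3, 2) ≈ 1.5000)
Function('b')(K, C) = Rational(3, 2)
Function('I')(O) = Rational(3, 2)
P = -1 (P = Add(5, -6) = -1)
Function('a')(R) = Add(Rational(3, 2), R) (Function('a')(R) = Add(R, Rational(3, 2)) = Add(Rational(3, 2), R))
Pow(Add(Add(r, Mul(-18, 6)), Function('a')(P)), 2) = Pow(Add(Add(-12, Mul(-18, 6)), Add(Rational(3, 2), -1)), 2) = Pow(Add(Add(-12, -108), Rational(1, 2)), 2) = Pow(Add(-120, Rational(1, 2)), 2) = Pow(Rational(-239, 2), 2) = Rational(57121, 4)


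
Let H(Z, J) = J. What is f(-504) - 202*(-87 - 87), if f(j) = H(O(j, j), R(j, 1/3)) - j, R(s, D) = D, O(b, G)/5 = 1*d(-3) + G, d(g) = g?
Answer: 106957/3 ≈ 35652.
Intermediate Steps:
O(b, G) = -15 + 5*G (O(b, G) = 5*(1*(-3) + G) = 5*(-3 + G) = -15 + 5*G)
f(j) = 1/3 - j
f(-504) - 202*(-87 - 87) = (1/3 - 1*(-504)) - 202*(-87 - 87) = (1/3 + 504) - 202*(-174) = 1513/3 - 1*(-35148) = 1513/3 + 35148 = 106957/3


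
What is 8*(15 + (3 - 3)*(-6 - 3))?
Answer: 120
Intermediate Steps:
8*(15 + (3 - 3)*(-6 - 3)) = 8*(15 + 0*(-9)) = 8*(15 + 0) = 8*15 = 120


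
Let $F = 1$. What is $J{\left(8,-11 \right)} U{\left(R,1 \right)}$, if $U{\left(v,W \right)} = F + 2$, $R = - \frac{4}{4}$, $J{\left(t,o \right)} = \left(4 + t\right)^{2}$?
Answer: $432$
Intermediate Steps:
$R = -1$ ($R = \left(-4\right) \frac{1}{4} = -1$)
$U{\left(v,W \right)} = 3$ ($U{\left(v,W \right)} = 1 + 2 = 3$)
$J{\left(8,-11 \right)} U{\left(R,1 \right)} = \left(4 + 8\right)^{2} \cdot 3 = 12^{2} \cdot 3 = 144 \cdot 3 = 432$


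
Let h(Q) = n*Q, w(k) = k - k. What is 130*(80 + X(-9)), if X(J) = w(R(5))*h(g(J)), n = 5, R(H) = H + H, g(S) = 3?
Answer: 10400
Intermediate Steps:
R(H) = 2*H
w(k) = 0
h(Q) = 5*Q
X(J) = 0 (X(J) = 0*(5*3) = 0*15 = 0)
130*(80 + X(-9)) = 130*(80 + 0) = 130*80 = 10400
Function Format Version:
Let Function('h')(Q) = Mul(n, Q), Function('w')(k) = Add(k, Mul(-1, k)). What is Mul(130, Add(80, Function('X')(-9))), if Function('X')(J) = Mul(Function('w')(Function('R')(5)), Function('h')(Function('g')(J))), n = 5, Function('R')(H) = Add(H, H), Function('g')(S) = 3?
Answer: 10400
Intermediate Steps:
Function('R')(H) = Mul(2, H)
Function('w')(k) = 0
Function('h')(Q) = Mul(5, Q)
Function('X')(J) = 0 (Function('X')(J) = Mul(0, Mul(5, 3)) = Mul(0, 15) = 0)
Mul(130, Add(80, Function('X')(-9))) = Mul(130, Add(80, 0)) = Mul(130, 80) = 10400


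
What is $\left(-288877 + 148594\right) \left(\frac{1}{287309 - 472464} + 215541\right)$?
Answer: $- \frac{5598483243320682}{185155} \approx -3.0237 \cdot 10^{10}$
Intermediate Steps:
$\left(-288877 + 148594\right) \left(\frac{1}{287309 - 472464} + 215541\right) = - 140283 \left(\frac{1}{-185155} + 215541\right) = - 140283 \left(- \frac{1}{185155} + 215541\right) = \left(-140283\right) \frac{39908493854}{185155} = - \frac{5598483243320682}{185155}$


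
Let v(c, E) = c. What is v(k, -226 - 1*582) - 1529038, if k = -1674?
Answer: -1530712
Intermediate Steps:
v(k, -226 - 1*582) - 1529038 = -1674 - 1529038 = -1530712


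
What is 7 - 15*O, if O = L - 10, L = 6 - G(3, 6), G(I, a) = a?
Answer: 157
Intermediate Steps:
L = 0 (L = 6 - 1*6 = 6 - 6 = 0)
O = -10 (O = 0 - 10 = -10)
7 - 15*O = 7 - 15*(-10) = 7 + 150 = 157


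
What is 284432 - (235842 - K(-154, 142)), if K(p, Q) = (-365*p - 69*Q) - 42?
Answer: 94960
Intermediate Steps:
K(p, Q) = -42 - 365*p - 69*Q
284432 - (235842 - K(-154, 142)) = 284432 - (235842 - (-42 - 365*(-154) - 69*142)) = 284432 - (235842 - (-42 + 56210 - 9798)) = 284432 - (235842 - 1*46370) = 284432 - (235842 - 46370) = 284432 - 1*189472 = 284432 - 189472 = 94960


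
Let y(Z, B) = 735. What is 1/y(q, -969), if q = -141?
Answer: 1/735 ≈ 0.0013605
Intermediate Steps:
1/y(q, -969) = 1/735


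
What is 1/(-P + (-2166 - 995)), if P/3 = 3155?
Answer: -1/12626 ≈ -7.9202e-5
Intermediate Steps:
P = 9465 (P = 3*3155 = 9465)
1/(-P + (-2166 - 995)) = 1/(-1*9465 + (-2166 - 995)) = 1/(-9465 - 3161) = 1/(-12626) = -1/12626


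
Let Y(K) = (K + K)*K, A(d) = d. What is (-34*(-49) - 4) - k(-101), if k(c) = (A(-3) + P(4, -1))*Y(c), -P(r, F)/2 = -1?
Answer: 22064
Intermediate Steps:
P(r, F) = 2 (P(r, F) = -2*(-1) = 2)
Y(K) = 2*K**2 (Y(K) = (2*K)*K = 2*K**2)
k(c) = -2*c**2 (k(c) = (-3 + 2)*(2*c**2) = -2*c**2)
(-34*(-49) - 4) - k(-101) = (-34*(-49) - 4) - (-2)*(-101)**2 = (1666 - 4) - (-2)*10201 = 1662 - 1*(-20402) = 1662 + 20402 = 22064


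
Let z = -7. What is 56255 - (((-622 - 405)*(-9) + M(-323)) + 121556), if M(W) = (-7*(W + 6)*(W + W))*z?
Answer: -10108862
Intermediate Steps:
M(W) = 98*W*(6 + W) (M(W) = -7*(W + 6)*(W + W)*(-7) = -7*(6 + W)*2*W*(-7) = -14*W*(6 + W)*(-7) = 98*W*(6 + W))
56255 - (((-622 - 405)*(-9) + M(-323)) + 121556) = 56255 - (((-622 - 405)*(-9) + 98*(-323)*(6 - 323)) + 121556) = 56255 - ((-1027*(-9) + 98*(-323)*(-317)) + 121556) = 56255 - ((9243 + 10034318) + 121556) = 56255 - (10043561 + 121556) = 56255 - 1*10165117 = 56255 - 10165117 = -10108862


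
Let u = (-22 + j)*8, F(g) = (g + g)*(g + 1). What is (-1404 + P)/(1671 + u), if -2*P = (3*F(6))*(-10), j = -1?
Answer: -144/1487 ≈ -0.096839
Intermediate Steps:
F(g) = 2*g*(1 + g) (F(g) = (2*g)*(1 + g) = 2*g*(1 + g))
P = 1260 (P = -3*(2*6*(1 + 6))*(-10)/2 = -3*(2*6*7)*(-10)/2 = -3*84*(-10)/2 = -126*(-10) = -1/2*(-2520) = 1260)
u = -184 (u = (-22 - 1)*8 = -23*8 = -184)
(-1404 + P)/(1671 + u) = (-1404 + 1260)/(1671 - 184) = -144/1487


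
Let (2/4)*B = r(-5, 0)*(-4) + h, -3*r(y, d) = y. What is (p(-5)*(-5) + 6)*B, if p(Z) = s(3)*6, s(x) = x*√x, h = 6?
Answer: -8 + 120*√3 ≈ 199.85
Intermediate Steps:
r(y, d) = -y/3
s(x) = x^(3/2)
p(Z) = 18*√3 (p(Z) = 3^(3/2)*6 = (3*√3)*6 = 18*√3)
B = -4/3 (B = 2*(-⅓*(-5)*(-4) + 6) = 2*((5/3)*(-4) + 6) = 2*(-20/3 + 6) = 2*(-⅔) = -4/3 ≈ -1.3333)
(p(-5)*(-5) + 6)*B = ((18*√3)*(-5) + 6)*(-4/3) = (-90*√3 + 6)*(-4/3) = (6 - 90*√3)*(-4/3) = -8 + 120*√3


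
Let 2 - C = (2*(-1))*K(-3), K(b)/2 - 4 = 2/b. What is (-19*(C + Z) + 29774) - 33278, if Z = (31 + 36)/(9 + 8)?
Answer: -197381/51 ≈ -3870.2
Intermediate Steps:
K(b) = 8 + 4/b (K(b) = 8 + 2*(2/b) = 8 + 4/b)
C = 46/3 (C = 2 - 2*(-1)*(8 + 4/(-3)) = 2 - (-2)*(8 + 4*(-1/3)) = 2 - (-2)*(8 - 4/3) = 2 - (-2)*20/3 = 2 - 1*(-40/3) = 2 + 40/3 = 46/3 ≈ 15.333)
Z = 67/17 ≈ 3.9412
(-19*(C + Z) + 29774) - 33278 = (-19*(46/3 + 67/17) + 29774) - 33278 = (-19*983/51 + 29774) - 33278 = (-18677/51 + 29774) - 33278 = 1499797/51 - 33278 = -197381/51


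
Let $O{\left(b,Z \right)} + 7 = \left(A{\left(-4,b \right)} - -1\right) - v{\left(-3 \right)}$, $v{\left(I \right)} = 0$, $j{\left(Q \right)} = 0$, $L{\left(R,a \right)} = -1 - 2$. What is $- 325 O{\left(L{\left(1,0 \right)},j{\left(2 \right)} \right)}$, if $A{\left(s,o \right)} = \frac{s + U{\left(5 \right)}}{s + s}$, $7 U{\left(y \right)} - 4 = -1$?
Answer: $\frac{101075}{56} \approx 1804.9$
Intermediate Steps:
$L{\left(R,a \right)} = -3$
$U{\left(y \right)} = \frac{3}{7}$ ($U{\left(y \right)} = \frac{4}{7} + \frac{1}{7} \left(-1\right) = \frac{4}{7} - \frac{1}{7} = \frac{3}{7}$)
$A{\left(s,o \right)} = \frac{\frac{3}{7} + s}{2 s}$ ($A{\left(s,o \right)} = \frac{s + \frac{3}{7}}{s + s} = \frac{\frac{3}{7} + s}{2 s}$)
$O{\left(b,Z \right)} = - \frac{311}{56}$ ($O{\left(b,Z \right)} = -7 + \left(\left(\frac{3 + 7 \left(-4\right)}{14 \left(-4\right)} - -1\right) - 0\right) = -7 + \left(\left(\frac{1}{14} \left(- \frac{1}{4}\right) \left(3 - 28\right) + 1\right) + 0\right) = -7 + \left(\left(\frac{1}{14} \left(- \frac{1}{4}\right) \left(-25\right) + 1\right) + 0\right) = -7 + \left(\left(\frac{25}{56} + 1\right) + 0\right) = -7 + \left(\frac{81}{56} + 0\right) = -7 + \frac{81}{56} = - \frac{311}{56}$)
$- 325 O{\left(L{\left(1,0 \right)},j{\left(2 \right)} \right)} = \left(-325\right) \left(- \frac{311}{56}\right) = \frac{101075}{56}$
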